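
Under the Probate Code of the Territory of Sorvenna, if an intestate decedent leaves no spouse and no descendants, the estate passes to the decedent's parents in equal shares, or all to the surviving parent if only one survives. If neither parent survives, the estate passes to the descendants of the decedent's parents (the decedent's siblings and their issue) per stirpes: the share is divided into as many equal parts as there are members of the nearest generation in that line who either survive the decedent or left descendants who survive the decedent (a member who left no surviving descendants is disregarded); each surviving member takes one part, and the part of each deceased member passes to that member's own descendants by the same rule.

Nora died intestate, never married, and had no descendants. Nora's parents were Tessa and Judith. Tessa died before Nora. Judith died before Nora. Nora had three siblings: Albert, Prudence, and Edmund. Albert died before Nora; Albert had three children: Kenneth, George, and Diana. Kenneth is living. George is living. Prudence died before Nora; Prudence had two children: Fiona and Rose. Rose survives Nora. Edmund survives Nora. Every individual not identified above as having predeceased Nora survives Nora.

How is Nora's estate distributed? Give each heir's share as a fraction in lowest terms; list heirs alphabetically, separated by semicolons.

Diana 1/9; Edmund 1/3; Fiona 1/6; George 1/9; Kenneth 1/9; Rose 1/6

Neither parent survives and there are no descendants, so the estate passes to Nora's siblings and their issue per stirpes.
The estate is divided into 3 equal shares of 1/3 among Albert, Prudence, Edmund.
Albert predeceased; the 1/3 allotted to Albert's branch passes to Albert's issue by representation.
The 1/3 is divided into 3 equal shares of 1/9 among Kenneth, George, Diana.
Kenneth is living and takes 1/9.
George is living and takes 1/9.
Diana is living and takes 1/9.
Prudence predeceased; the 1/3 allotted to Prudence's branch passes to Prudence's issue by representation.
The 1/3 is divided into 2 equal shares of 1/6 among Fiona, Rose.
Fiona is living and takes 1/6.
Rose is living and takes 1/6.
Edmund is living and takes 1/3.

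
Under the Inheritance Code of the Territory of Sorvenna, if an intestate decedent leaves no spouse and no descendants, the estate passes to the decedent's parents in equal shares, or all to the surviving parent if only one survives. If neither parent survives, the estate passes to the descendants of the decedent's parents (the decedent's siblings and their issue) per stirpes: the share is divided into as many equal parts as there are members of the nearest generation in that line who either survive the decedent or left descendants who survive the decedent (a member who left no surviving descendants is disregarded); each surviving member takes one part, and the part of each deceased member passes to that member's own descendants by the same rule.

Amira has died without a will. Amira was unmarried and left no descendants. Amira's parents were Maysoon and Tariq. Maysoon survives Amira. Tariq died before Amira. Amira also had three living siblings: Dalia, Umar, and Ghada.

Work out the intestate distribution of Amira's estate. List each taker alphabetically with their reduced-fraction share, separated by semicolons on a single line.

Only one parent, Maysoon, survives, so Maysoon takes the entire estate. The siblings take nothing because a surviving parent has priority.

Maysoon 1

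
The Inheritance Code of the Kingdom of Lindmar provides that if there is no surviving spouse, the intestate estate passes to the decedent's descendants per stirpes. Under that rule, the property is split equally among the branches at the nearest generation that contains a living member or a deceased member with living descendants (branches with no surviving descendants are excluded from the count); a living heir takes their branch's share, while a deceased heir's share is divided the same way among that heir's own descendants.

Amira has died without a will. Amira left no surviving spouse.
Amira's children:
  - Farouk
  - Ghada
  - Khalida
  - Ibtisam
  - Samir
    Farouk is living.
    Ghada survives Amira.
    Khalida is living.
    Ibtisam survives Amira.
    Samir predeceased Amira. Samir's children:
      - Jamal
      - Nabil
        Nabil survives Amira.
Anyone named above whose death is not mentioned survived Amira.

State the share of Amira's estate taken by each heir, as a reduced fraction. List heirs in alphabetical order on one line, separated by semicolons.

There is no surviving spouse, so the entire estate passes to Amira's descendants per stirpes.
The estate is divided into 5 equal shares of 1/5 among Farouk, Ghada, Khalida, Ibtisam, Samir.
Farouk is living and takes 1/5.
Ghada is living and takes 1/5.
Khalida is living and takes 1/5.
Ibtisam is living and takes 1/5.
Samir predeceased; the 1/5 allotted to Samir's branch passes to Samir's issue by representation.
The 1/5 is divided into 2 equal shares of 1/10 among Jamal, Nabil.
Jamal is living and takes 1/10.
Nabil is living and takes 1/10.

Farouk 1/5; Ghada 1/5; Ibtisam 1/5; Jamal 1/10; Khalida 1/5; Nabil 1/10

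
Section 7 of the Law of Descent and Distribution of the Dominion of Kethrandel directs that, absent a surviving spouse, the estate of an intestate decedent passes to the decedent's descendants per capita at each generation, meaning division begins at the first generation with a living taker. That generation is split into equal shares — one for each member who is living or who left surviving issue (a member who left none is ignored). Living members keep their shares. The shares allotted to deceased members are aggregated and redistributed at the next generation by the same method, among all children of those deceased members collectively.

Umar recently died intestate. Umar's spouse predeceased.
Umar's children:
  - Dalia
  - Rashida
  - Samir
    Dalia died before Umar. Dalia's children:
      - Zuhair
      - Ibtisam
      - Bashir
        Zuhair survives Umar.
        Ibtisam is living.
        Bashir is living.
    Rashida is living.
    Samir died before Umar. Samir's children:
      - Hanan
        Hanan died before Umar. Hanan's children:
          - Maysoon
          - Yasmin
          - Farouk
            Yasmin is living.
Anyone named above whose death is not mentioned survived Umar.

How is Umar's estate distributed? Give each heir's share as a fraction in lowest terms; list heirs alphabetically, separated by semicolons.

Bashir 1/6; Farouk 1/18; Ibtisam 1/6; Maysoon 1/18; Rashida 1/3; Yasmin 1/18; Zuhair 1/6

There is no surviving spouse, so the entire estate passes to Umar's descendants per capita at each generation.
At generation 1 (Dalia, Rashida, Samir) there are 3 shares of (1)/3 = 1/3 each.
Living: Rashida — each takes 1/3.
Deceased: Dalia and Samir. Their combined 2/3 is pooled and carried to generation 2.
At generation 2 (Zuhair, Ibtisam, Bashir, Hanan) there are 4 shares of (2/3)/4 = 1/6 each.
Living: Zuhair, Ibtisam, and Bashir — each takes 1/6.
Deceased: Hanan. That 1/6 share is carried to generation 3.
At generation 3 (Maysoon, Yasmin, Farouk) there are 3 shares of (1/6)/3 = 1/18 each.
Living: Maysoon, Yasmin, and Farouk — each takes 1/18.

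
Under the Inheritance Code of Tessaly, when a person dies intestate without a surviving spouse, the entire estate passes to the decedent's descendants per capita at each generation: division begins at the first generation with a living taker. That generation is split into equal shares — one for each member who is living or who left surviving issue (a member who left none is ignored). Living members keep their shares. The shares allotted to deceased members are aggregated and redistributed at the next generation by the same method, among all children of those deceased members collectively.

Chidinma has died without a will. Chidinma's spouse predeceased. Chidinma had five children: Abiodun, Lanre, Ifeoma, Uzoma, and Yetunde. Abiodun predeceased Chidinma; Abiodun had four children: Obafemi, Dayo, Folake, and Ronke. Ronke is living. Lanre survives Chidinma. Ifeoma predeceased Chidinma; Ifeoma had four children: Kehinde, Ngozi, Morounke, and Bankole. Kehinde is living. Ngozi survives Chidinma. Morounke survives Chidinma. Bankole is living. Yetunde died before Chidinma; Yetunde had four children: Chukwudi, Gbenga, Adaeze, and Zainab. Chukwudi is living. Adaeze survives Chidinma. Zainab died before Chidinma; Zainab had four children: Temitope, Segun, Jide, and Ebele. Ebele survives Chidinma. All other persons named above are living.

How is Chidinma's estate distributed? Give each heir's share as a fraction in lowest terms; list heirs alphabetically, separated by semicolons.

Adaeze 1/20; Bankole 1/20; Chukwudi 1/20; Dayo 1/20; Ebele 1/80; Folake 1/20; Gbenga 1/20; Jide 1/80; Kehinde 1/20; Lanre 1/5; Morounke 1/20; Ngozi 1/20; Obafemi 1/20; Ronke 1/20; Segun 1/80; Temitope 1/80; Uzoma 1/5

There is no surviving spouse, so the entire estate passes to Chidinma's descendants per capita at each generation.
At generation 1 (Abiodun, Lanre, Ifeoma, Uzoma, Yetunde) there are 5 shares of (1)/5 = 1/5 each.
Living: Lanre and Uzoma — each takes 1/5.
Deceased: Abiodun, Ifeoma, and Yetunde. Their combined 3/5 is pooled and carried to generation 2.
At generation 2 (Obafemi, Dayo, Folake, Ronke, Kehinde, Ngozi, Morounke, Bankole, Chukwudi, Gbenga, Adaeze, Zainab) there are 12 shares of (3/5)/12 = 1/20 each.
Living: Obafemi, Dayo, Folake, Ronke, Kehinde, Ngozi, Morounke, Bankole, Chukwudi, Gbenga, and Adaeze — each takes 1/20.
Deceased: Zainab. That 1/20 share is carried to generation 3.
At generation 3 (Temitope, Segun, Jide, Ebele) there are 4 shares of (1/20)/4 = 1/80 each.
Living: Temitope, Segun, Jide, and Ebele — each takes 1/80.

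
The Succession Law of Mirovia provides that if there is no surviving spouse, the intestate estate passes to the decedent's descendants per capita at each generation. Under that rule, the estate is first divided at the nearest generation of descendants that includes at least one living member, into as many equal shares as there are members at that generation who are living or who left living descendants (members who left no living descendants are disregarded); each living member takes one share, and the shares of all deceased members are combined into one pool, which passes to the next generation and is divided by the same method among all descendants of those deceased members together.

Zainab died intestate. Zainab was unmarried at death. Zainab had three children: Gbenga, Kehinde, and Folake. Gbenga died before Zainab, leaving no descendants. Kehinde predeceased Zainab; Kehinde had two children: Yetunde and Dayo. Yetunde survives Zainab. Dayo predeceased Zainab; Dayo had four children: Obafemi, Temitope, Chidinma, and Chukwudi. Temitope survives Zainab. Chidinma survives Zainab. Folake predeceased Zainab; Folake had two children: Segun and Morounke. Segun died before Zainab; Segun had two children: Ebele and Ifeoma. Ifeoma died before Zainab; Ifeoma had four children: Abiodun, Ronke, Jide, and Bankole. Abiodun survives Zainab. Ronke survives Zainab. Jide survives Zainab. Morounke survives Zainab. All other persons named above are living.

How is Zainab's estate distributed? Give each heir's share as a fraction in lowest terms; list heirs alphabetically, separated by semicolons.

There is no surviving spouse, so the entire estate passes to Zainab's descendants per capita at each generation.
No one at generation 1 (Kehinde, Folake) is living; moving to the next generation.
At generation 2 (Yetunde, Dayo, Segun, Morounke) there are 4 shares of (1)/4 = 1/4 each.
Living: Yetunde and Morounke — each takes 1/4.
Deceased: Dayo and Segun. Their combined 1/2 is pooled and carried to generation 3.
At generation 3 (Obafemi, Temitope, Chidinma, Chukwudi, Ebele, Ifeoma) there are 6 shares of (1/2)/6 = 1/12 each.
Living: Obafemi, Temitope, Chidinma, Chukwudi, and Ebele — each takes 1/12.
Deceased: Ifeoma. That 1/12 share is carried to generation 4.
At generation 4 (Abiodun, Ronke, Jide, Bankole) there are 4 shares of (1/12)/4 = 1/48 each.
Living: Abiodun, Ronke, Jide, and Bankole — each takes 1/48.

Abiodun 1/48; Bankole 1/48; Chidinma 1/12; Chukwudi 1/12; Ebele 1/12; Jide 1/48; Morounke 1/4; Obafemi 1/12; Ronke 1/48; Temitope 1/12; Yetunde 1/4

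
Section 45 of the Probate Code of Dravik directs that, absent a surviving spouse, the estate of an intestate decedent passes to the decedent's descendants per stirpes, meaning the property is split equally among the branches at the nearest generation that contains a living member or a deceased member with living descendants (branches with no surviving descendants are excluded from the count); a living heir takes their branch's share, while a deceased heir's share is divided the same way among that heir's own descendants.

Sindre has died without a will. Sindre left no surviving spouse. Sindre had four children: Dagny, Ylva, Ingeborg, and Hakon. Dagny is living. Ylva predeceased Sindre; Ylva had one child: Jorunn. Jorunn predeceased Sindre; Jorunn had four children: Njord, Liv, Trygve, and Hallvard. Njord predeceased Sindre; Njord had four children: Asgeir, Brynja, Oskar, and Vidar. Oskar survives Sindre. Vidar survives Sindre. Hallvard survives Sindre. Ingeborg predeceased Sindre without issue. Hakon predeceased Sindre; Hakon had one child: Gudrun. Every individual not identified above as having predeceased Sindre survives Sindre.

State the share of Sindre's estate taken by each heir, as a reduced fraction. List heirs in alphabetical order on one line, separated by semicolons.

Asgeir 1/48; Brynja 1/48; Dagny 1/3; Gudrun 1/3; Hallvard 1/12; Liv 1/12; Oskar 1/48; Trygve 1/12; Vidar 1/48

There is no surviving spouse, so the entire estate passes to Sindre's descendants per stirpes.
Ingeborg left no surviving issue, so that branch lapses and is disregarded.
The estate is divided into 3 equal shares of 1/3 among Dagny, Ylva, Hakon.
Dagny is living and takes 1/3.
Ylva predeceased; the 1/3 allotted to Ylva's branch passes to Ylva's issue by representation.
Jorunn's line is the sole branch at this level, so the full 1/3 passes to Jorunn's issue by representation.
The 1/3 is divided into 4 equal shares of 1/12 among Njord, Liv, Trygve, Hallvard.
Njord predeceased; the 1/12 allotted to Njord's branch passes to Njord's issue by representation.
The 1/12 is divided into 4 equal shares of 1/48 among Asgeir, Brynja, Oskar, Vidar.
Asgeir is living and takes 1/48.
Brynja is living and takes 1/48.
Oskar is living and takes 1/48.
Vidar is living and takes 1/48.
Liv is living and takes 1/12.
Trygve is living and takes 1/12.
Hallvard is living and takes 1/12.
Hakon predeceased; the 1/3 allotted to Hakon's branch passes to Hakon's issue by representation.
Gudrun is the sole taker at this level and receives the full 1/3.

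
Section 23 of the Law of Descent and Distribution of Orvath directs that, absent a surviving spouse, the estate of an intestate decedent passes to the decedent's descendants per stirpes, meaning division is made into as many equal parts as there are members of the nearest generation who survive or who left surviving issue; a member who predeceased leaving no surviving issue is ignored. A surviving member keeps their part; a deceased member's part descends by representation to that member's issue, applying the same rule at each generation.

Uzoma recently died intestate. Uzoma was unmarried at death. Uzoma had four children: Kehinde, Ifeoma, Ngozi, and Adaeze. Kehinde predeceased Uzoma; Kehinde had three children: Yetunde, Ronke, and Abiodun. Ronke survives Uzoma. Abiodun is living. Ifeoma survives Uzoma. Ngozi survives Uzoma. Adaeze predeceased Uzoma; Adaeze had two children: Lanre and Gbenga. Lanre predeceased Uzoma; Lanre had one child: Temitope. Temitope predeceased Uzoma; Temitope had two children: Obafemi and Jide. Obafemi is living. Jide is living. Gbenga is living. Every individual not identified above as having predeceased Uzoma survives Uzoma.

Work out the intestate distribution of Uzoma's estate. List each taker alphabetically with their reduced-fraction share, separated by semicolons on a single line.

There is no surviving spouse, so the entire estate passes to Uzoma's descendants per stirpes.
The estate is divided into 4 equal shares of 1/4 among Kehinde, Ifeoma, Ngozi, Adaeze.
Kehinde predeceased; the 1/4 allotted to Kehinde's branch passes to Kehinde's issue by representation.
The 1/4 is divided into 3 equal shares of 1/12 among Yetunde, Ronke, Abiodun.
Yetunde is living and takes 1/12.
Ronke is living and takes 1/12.
Abiodun is living and takes 1/12.
Ifeoma is living and takes 1/4.
Ngozi is living and takes 1/4.
Adaeze predeceased; the 1/4 allotted to Adaeze's branch passes to Adaeze's issue by representation.
The 1/4 is divided into 2 equal shares of 1/8 among Lanre, Gbenga.
Lanre predeceased; the 1/8 allotted to Lanre's branch passes to Lanre's issue by representation.
Temitope's line is the sole branch at this level, so the full 1/8 passes to Temitope's issue by representation.
The 1/8 is divided into 2 equal shares of 1/16 among Obafemi, Jide.
Obafemi is living and takes 1/16.
Jide is living and takes 1/16.
Gbenga is living and takes 1/8.

Abiodun 1/12; Gbenga 1/8; Ifeoma 1/4; Jide 1/16; Ngozi 1/4; Obafemi 1/16; Ronke 1/12; Yetunde 1/12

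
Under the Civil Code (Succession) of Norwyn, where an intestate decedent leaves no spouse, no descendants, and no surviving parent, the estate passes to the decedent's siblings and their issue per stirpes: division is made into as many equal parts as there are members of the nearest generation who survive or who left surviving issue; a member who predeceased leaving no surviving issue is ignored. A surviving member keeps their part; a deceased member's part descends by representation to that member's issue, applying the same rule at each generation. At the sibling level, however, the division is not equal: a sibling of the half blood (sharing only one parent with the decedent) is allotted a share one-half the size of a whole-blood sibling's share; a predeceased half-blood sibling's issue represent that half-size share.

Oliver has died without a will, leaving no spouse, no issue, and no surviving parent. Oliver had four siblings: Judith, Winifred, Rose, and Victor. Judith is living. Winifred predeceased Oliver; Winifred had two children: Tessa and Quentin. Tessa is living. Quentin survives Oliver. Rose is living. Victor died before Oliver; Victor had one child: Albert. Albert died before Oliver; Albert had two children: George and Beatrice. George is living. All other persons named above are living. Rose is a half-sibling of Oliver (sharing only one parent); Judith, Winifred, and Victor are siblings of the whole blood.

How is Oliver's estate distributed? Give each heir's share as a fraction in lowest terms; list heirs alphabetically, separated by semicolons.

Beatrice 1/7; George 1/7; Judith 2/7; Quentin 1/7; Rose 1/7; Tessa 1/7

No spouse, descendants, or parent survives, so the estate passes to Oliver's siblings per stirpes.
Half-blood siblings count for one-half the weight of whole-blood siblings at the initial division.
Dividing 1 in proportion to weights (total weight 7/2): Judith (weight 1) → 2/7; Winifred (weight 1) → 2/7; Rose (weight 1/2) → 1/7; Victor (weight 1) → 2/7.
Judith is living and takes 2/7.
Winifred predeceased; the 2/7 allotted to Winifred's branch passes to Winifred's issue by representation.
The 2/7 is divided into 2 equal shares of 1/7 among Tessa, Quentin.
Tessa is living and takes 1/7.
Quentin is living and takes 1/7.
Rose is living and takes 1/7.
Victor predeceased; the 2/7 allotted to Victor's branch passes to Victor's issue by representation.
Albert's line is the sole branch at this level, so the full 2/7 passes to Albert's issue by representation.
The 2/7 is divided into 2 equal shares of 1/7 among George, Beatrice.
George is living and takes 1/7.
Beatrice is living and takes 1/7.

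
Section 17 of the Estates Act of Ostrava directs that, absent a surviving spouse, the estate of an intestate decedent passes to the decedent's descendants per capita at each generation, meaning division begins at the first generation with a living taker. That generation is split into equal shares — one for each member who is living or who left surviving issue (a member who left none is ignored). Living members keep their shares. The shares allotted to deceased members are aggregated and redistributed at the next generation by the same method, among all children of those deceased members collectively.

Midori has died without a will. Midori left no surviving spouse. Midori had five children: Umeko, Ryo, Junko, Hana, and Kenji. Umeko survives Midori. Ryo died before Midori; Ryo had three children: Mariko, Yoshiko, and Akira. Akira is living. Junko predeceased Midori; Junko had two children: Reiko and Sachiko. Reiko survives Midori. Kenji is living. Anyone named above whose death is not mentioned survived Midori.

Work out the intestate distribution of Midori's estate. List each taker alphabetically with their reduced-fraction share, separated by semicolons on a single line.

Akira 2/25; Hana 1/5; Kenji 1/5; Mariko 2/25; Reiko 2/25; Sachiko 2/25; Umeko 1/5; Yoshiko 2/25

There is no surviving spouse, so the entire estate passes to Midori's descendants per capita at each generation.
At generation 1 (Umeko, Ryo, Junko, Hana, Kenji) there are 5 shares of (1)/5 = 1/5 each.
Living: Umeko, Hana, and Kenji — each takes 1/5.
Deceased: Ryo and Junko. Their combined 2/5 is pooled and carried to generation 2.
At generation 2 (Mariko, Yoshiko, Akira, Reiko, Sachiko) there are 5 shares of (2/5)/5 = 2/25 each.
Living: Mariko, Yoshiko, Akira, Reiko, and Sachiko — each takes 2/25.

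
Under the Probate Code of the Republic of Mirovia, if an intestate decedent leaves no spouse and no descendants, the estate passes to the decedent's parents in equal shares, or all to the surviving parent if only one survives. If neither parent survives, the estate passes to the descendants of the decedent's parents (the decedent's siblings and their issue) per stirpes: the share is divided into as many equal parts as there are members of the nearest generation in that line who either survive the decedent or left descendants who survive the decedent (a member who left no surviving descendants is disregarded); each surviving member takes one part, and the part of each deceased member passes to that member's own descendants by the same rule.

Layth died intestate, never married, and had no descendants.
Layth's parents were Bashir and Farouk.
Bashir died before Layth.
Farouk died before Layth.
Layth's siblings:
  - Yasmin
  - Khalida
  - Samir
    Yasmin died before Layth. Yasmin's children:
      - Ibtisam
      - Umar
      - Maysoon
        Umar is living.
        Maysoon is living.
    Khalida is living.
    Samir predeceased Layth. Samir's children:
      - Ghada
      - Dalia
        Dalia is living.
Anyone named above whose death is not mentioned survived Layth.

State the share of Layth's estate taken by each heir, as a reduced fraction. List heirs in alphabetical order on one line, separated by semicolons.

Neither parent survives and there are no descendants, so the estate passes to Layth's siblings and their issue per stirpes.
The estate is divided into 3 equal shares of 1/3 among Yasmin, Khalida, Samir.
Yasmin predeceased; the 1/3 allotted to Yasmin's branch passes to Yasmin's issue by representation.
The 1/3 is divided into 3 equal shares of 1/9 among Ibtisam, Umar, Maysoon.
Ibtisam is living and takes 1/9.
Umar is living and takes 1/9.
Maysoon is living and takes 1/9.
Khalida is living and takes 1/3.
Samir predeceased; the 1/3 allotted to Samir's branch passes to Samir's issue by representation.
The 1/3 is divided into 2 equal shares of 1/6 among Ghada, Dalia.
Ghada is living and takes 1/6.
Dalia is living and takes 1/6.

Dalia 1/6; Ghada 1/6; Ibtisam 1/9; Khalida 1/3; Maysoon 1/9; Umar 1/9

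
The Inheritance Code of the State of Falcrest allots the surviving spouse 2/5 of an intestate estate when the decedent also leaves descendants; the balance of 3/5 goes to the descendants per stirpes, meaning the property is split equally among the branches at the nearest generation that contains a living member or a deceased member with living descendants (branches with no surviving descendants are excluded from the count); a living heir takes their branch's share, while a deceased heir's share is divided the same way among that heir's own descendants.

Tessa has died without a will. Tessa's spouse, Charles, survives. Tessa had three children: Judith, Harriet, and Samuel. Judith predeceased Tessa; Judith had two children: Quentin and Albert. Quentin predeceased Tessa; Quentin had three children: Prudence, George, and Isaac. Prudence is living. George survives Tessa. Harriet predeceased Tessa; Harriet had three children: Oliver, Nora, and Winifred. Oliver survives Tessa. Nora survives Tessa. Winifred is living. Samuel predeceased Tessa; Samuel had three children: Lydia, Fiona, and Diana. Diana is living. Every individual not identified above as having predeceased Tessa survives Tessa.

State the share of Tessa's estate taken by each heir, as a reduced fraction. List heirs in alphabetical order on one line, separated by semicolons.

Charles, as surviving spouse, takes 2/5.
The remaining 3/5 passes to Tessa's descendants per stirpes.
The 3/5 is divided into 3 equal shares of 1/5 among Judith, Harriet, Samuel.
Judith predeceased; the 1/5 allotted to Judith's branch passes to Judith's issue by representation.
The 1/5 is divided into 2 equal shares of 1/10 among Quentin, Albert.
Quentin predeceased; the 1/10 allotted to Quentin's branch passes to Quentin's issue by representation.
The 1/10 is divided into 3 equal shares of 1/30 among Prudence, George, Isaac.
Prudence is living and takes 1/30.
George is living and takes 1/30.
Isaac is living and takes 1/30.
Albert is living and takes 1/10.
Harriet predeceased; the 1/5 allotted to Harriet's branch passes to Harriet's issue by representation.
The 1/5 is divided into 3 equal shares of 1/15 among Oliver, Nora, Winifred.
Oliver is living and takes 1/15.
Nora is living and takes 1/15.
Winifred is living and takes 1/15.
Samuel predeceased; the 1/5 allotted to Samuel's branch passes to Samuel's issue by representation.
The 1/5 is divided into 3 equal shares of 1/15 among Lydia, Fiona, Diana.
Lydia is living and takes 1/15.
Fiona is living and takes 1/15.
Diana is living and takes 1/15.

Albert 1/10; Charles 2/5; Diana 1/15; Fiona 1/15; George 1/30; Isaac 1/30; Lydia 1/15; Nora 1/15; Oliver 1/15; Prudence 1/30; Winifred 1/15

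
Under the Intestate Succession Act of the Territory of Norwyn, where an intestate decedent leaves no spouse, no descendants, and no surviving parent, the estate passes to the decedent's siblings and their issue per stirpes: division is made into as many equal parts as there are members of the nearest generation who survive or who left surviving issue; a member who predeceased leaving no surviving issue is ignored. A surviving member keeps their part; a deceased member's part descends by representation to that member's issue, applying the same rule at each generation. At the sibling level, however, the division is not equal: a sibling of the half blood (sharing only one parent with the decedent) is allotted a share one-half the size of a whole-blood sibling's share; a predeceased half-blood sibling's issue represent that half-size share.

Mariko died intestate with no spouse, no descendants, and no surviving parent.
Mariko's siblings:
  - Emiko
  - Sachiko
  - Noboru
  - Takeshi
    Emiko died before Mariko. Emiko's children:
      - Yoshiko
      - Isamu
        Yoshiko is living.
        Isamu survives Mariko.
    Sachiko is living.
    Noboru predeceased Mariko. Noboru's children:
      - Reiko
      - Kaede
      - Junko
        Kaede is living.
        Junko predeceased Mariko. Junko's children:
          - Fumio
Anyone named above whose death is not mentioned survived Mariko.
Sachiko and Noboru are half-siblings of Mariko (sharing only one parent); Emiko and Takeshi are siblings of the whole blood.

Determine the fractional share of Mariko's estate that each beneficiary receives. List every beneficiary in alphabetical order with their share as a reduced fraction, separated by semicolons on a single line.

No spouse, descendants, or parent survives, so the estate passes to Mariko's siblings per stirpes.
Half-blood siblings count for one-half the weight of whole-blood siblings at the initial division.
Dividing 1 in proportion to weights (total weight 3): Emiko (weight 1) → 1/3; Sachiko (weight 1/2) → 1/6; Noboru (weight 1/2) → 1/6; Takeshi (weight 1) → 1/3.
Emiko predeceased; the 1/3 allotted to Emiko's branch passes to Emiko's issue by representation.
The 1/3 is divided into 2 equal shares of 1/6 among Yoshiko, Isamu.
Yoshiko is living and takes 1/6.
Isamu is living and takes 1/6.
Sachiko is living and takes 1/6.
Noboru predeceased; the 1/6 allotted to Noboru's branch passes to Noboru's issue by representation.
The 1/6 is divided into 3 equal shares of 1/18 among Reiko, Kaede, Junko.
Reiko is living and takes 1/18.
Kaede is living and takes 1/18.
Junko predeceased; the 1/18 allotted to Junko's branch passes to Junko's issue by representation.
Fumio is the sole taker at this level and receives the full 1/18.
Takeshi is living and takes 1/3.

Fumio 1/18; Isamu 1/6; Kaede 1/18; Reiko 1/18; Sachiko 1/6; Takeshi 1/3; Yoshiko 1/6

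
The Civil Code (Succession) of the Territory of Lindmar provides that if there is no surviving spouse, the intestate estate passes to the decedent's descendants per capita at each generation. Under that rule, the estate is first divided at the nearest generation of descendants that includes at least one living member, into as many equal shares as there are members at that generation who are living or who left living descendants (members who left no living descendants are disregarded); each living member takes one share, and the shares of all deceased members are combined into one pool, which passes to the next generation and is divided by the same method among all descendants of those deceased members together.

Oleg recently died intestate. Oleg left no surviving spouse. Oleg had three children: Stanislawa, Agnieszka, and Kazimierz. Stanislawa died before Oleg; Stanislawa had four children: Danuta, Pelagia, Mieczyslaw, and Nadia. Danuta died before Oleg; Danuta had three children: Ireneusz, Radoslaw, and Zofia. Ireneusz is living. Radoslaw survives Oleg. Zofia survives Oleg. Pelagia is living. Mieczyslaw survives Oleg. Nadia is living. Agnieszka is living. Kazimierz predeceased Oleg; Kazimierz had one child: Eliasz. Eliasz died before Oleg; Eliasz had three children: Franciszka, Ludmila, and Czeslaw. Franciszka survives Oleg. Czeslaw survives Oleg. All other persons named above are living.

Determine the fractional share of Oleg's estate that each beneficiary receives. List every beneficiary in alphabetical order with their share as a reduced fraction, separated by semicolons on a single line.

Agnieszka 1/3; Czeslaw 2/45; Franciszka 2/45; Ireneusz 2/45; Ludmila 2/45; Mieczyslaw 2/15; Nadia 2/15; Pelagia 2/15; Radoslaw 2/45; Zofia 2/45

There is no surviving spouse, so the entire estate passes to Oleg's descendants per capita at each generation.
At generation 1 (Stanislawa, Agnieszka, Kazimierz) there are 3 shares of (1)/3 = 1/3 each.
Living: Agnieszka — each takes 1/3.
Deceased: Stanislawa and Kazimierz. Their combined 2/3 is pooled and carried to generation 2.
At generation 2 (Danuta, Pelagia, Mieczyslaw, Nadia, Eliasz) there are 5 shares of (2/3)/5 = 2/15 each.
Living: Pelagia, Mieczyslaw, and Nadia — each takes 2/15.
Deceased: Danuta and Eliasz. Their combined 4/15 is pooled and carried to generation 3.
At generation 3 (Ireneusz, Radoslaw, Zofia, Franciszka, Ludmila, Czeslaw) there are 6 shares of (4/15)/6 = 2/45 each.
Living: Ireneusz, Radoslaw, Zofia, Franciszka, Ludmila, and Czeslaw — each takes 2/45.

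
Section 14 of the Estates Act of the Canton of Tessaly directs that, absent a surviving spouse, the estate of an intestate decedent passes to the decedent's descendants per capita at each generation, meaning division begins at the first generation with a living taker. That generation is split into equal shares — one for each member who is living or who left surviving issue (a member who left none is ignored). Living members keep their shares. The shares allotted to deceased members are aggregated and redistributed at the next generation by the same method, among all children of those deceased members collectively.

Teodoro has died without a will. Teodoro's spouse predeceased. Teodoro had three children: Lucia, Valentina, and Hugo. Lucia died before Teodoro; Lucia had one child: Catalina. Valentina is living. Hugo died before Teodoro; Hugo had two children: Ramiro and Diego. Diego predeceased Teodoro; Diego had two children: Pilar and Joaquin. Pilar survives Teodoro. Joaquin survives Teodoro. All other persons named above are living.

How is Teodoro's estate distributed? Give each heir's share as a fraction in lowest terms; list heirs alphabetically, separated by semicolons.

Catalina 2/9; Joaquin 1/9; Pilar 1/9; Ramiro 2/9; Valentina 1/3

There is no surviving spouse, so the entire estate passes to Teodoro's descendants per capita at each generation.
At generation 1 (Lucia, Valentina, Hugo) there are 3 shares of (1)/3 = 1/3 each.
Living: Valentina — each takes 1/3.
Deceased: Lucia and Hugo. Their combined 2/3 is pooled and carried to generation 2.
At generation 2 (Catalina, Ramiro, Diego) there are 3 shares of (2/3)/3 = 2/9 each.
Living: Catalina and Ramiro — each takes 2/9.
Deceased: Diego. That 2/9 share is carried to generation 3.
At generation 3 (Pilar, Joaquin) there are 2 shares of (2/9)/2 = 1/9 each.
Living: Pilar and Joaquin — each takes 1/9.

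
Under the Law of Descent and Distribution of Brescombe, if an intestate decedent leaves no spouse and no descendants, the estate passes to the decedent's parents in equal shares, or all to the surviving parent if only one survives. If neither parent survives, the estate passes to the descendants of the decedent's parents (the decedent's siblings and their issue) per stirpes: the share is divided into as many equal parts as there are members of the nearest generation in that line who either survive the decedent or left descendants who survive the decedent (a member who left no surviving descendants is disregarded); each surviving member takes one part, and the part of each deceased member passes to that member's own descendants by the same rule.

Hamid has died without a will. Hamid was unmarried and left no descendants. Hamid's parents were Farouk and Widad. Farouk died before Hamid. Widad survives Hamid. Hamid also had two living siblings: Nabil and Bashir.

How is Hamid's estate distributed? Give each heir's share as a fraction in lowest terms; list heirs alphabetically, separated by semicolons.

Only one parent, Widad, survives, so Widad takes the entire estate. The siblings take nothing because a surviving parent has priority.

Widad 1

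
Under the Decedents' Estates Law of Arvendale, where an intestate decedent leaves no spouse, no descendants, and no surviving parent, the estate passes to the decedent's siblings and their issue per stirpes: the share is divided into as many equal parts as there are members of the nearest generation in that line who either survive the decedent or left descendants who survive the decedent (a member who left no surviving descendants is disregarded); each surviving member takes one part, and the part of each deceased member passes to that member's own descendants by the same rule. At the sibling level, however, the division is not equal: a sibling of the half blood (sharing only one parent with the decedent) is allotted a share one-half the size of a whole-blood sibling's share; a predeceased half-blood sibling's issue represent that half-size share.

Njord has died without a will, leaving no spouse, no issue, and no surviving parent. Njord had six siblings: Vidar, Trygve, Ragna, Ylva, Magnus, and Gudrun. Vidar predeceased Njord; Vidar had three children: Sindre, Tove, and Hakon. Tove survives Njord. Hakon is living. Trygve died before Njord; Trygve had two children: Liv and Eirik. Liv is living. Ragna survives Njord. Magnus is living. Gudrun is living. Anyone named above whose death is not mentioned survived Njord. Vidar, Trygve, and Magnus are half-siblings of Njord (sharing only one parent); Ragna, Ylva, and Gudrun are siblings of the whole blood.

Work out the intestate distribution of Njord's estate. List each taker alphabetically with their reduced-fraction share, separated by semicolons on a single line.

No spouse, descendants, or parent survives, so the estate passes to Njord's siblings per stirpes.
Half-blood siblings count for one-half the weight of whole-blood siblings at the initial division.
Dividing 1 in proportion to weights (total weight 9/2): Vidar (weight 1/2) → 1/9; Trygve (weight 1/2) → 1/9; Ragna (weight 1) → 2/9; Ylva (weight 1) → 2/9; Magnus (weight 1/2) → 1/9; Gudrun (weight 1) → 2/9.
Vidar predeceased; the 1/9 allotted to Vidar's branch passes to Vidar's issue by representation.
The 1/9 is divided into 3 equal shares of 1/27 among Sindre, Tove, Hakon.
Sindre is living and takes 1/27.
Tove is living and takes 1/27.
Hakon is living and takes 1/27.
Trygve predeceased; the 1/9 allotted to Trygve's branch passes to Trygve's issue by representation.
The 1/9 is divided into 2 equal shares of 1/18 among Liv, Eirik.
Liv is living and takes 1/18.
Eirik is living and takes 1/18.
Ragna is living and takes 2/9.
Ylva is living and takes 2/9.
Magnus is living and takes 1/9.
Gudrun is living and takes 2/9.

Eirik 1/18; Gudrun 2/9; Hakon 1/27; Liv 1/18; Magnus 1/9; Ragna 2/9; Sindre 1/27; Tove 1/27; Ylva 2/9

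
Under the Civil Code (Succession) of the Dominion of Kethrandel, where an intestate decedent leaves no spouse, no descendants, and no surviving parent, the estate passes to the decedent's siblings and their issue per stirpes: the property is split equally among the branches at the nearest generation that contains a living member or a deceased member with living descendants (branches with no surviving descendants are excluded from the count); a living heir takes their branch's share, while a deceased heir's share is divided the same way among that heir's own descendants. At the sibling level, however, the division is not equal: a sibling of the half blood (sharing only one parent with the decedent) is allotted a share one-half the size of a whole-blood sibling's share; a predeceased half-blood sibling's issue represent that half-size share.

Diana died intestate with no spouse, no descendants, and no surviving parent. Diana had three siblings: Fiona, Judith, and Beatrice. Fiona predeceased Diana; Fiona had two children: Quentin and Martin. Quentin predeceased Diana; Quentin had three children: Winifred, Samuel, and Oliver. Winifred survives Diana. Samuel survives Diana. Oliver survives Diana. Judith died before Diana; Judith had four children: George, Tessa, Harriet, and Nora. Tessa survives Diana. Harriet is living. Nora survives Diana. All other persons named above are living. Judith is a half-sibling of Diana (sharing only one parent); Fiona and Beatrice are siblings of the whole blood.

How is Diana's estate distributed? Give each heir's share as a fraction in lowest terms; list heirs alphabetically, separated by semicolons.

Beatrice 2/5; George 1/20; Harriet 1/20; Martin 1/5; Nora 1/20; Oliver 1/15; Samuel 1/15; Tessa 1/20; Winifred 1/15

No spouse, descendants, or parent survives, so the estate passes to Diana's siblings per stirpes.
Half-blood siblings count for one-half the weight of whole-blood siblings at the initial division.
Dividing 1 in proportion to weights (total weight 5/2): Fiona (weight 1) → 2/5; Judith (weight 1/2) → 1/5; Beatrice (weight 1) → 2/5.
Fiona predeceased; the 2/5 allotted to Fiona's branch passes to Fiona's issue by representation.
The 2/5 is divided into 2 equal shares of 1/5 among Quentin, Martin.
Quentin predeceased; the 1/5 allotted to Quentin's branch passes to Quentin's issue by representation.
The 1/5 is divided into 3 equal shares of 1/15 among Winifred, Samuel, Oliver.
Winifred is living and takes 1/15.
Samuel is living and takes 1/15.
Oliver is living and takes 1/15.
Martin is living and takes 1/5.
Judith predeceased; the 1/5 allotted to Judith's branch passes to Judith's issue by representation.
The 1/5 is divided into 4 equal shares of 1/20 among George, Tessa, Harriet, Nora.
George is living and takes 1/20.
Tessa is living and takes 1/20.
Harriet is living and takes 1/20.
Nora is living and takes 1/20.
Beatrice is living and takes 2/5.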